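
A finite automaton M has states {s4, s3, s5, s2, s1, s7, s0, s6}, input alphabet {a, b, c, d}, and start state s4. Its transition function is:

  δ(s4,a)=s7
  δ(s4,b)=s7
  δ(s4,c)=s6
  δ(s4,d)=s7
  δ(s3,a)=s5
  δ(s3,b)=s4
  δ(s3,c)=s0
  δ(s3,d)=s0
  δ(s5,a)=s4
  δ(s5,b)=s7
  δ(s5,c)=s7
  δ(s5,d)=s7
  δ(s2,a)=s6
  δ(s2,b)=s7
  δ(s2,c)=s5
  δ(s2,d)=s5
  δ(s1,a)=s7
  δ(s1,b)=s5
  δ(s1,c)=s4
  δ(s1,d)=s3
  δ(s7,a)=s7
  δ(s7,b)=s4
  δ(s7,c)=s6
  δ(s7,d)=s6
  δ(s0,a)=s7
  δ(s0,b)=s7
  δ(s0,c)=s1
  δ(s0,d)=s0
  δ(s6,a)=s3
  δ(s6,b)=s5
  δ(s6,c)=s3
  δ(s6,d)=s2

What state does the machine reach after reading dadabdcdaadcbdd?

Trace: s4 -d-> s7 -a-> s7 -d-> s6 -a-> s3 -b-> s4 -d-> s7 -c-> s6 -d-> s2 -a-> s6 -a-> s3 -d-> s0 -c-> s1 -b-> s5 -d-> s7 -d-> s6

s6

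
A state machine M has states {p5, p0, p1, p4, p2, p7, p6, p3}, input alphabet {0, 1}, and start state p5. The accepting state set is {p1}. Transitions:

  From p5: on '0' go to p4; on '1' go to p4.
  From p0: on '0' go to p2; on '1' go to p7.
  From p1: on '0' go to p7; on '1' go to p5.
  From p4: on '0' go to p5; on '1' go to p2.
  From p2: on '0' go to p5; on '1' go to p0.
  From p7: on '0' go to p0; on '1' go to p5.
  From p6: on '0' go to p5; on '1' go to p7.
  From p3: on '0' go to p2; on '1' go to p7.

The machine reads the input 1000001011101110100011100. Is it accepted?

No

Trace: p5 -1-> p4 -0-> p5 -0-> p4 -0-> p5 -0-> p4 -0-> p5 -1-> p4 -0-> p5 -1-> p4 -1-> p2 -1-> p0 -0-> p2 -1-> p0 -1-> p7 -1-> p5 -0-> p4 -1-> p2 -0-> p5 -0-> p4 -0-> p5 -1-> p4 -1-> p2 -1-> p0 -0-> p2 -0-> p5
End state p5 is not accepting.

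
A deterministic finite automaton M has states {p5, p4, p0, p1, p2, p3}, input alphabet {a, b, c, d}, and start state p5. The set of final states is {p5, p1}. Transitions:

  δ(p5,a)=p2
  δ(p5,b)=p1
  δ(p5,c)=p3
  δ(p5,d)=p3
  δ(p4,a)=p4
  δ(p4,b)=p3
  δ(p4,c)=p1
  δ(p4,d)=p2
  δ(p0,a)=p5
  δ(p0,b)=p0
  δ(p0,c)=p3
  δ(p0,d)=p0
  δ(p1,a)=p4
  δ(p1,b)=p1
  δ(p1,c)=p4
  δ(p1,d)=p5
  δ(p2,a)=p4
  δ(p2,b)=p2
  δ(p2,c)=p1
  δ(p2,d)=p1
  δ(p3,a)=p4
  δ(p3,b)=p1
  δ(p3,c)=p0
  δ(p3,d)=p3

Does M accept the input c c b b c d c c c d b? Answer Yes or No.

No

start at p5
read 'c': p5 → p3
read 'c': p3 → p0
read 'b': p0 → p0
read 'b': p0 → p0
read 'c': p0 → p3
read 'd': p3 → p3
read 'c': p3 → p0
read 'c': p0 → p3
read 'c': p3 → p0
read 'd': p0 → p0
read 'b': p0 → p0
End state p0 is not accepting.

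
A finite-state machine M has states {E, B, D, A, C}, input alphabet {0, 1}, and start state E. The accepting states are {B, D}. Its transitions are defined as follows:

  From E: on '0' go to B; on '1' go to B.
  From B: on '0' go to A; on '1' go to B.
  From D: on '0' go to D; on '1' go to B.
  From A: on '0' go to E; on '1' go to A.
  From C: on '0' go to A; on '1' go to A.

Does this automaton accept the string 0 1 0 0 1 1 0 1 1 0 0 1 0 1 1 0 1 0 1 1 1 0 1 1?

E → B → B → A → E → B → B → A → A → A → E → B → B → A → A → A → E → B → A → A → A → A → E → B → B
End state B is accepting.

Yes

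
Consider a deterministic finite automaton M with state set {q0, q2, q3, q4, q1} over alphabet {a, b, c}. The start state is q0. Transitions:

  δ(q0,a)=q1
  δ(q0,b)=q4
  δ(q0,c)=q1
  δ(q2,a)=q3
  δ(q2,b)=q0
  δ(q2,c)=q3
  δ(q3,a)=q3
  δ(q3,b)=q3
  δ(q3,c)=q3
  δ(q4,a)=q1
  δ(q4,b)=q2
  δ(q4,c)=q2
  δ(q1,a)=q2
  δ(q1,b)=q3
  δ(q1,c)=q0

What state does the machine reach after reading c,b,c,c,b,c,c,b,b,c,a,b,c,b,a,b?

q3

q0 → q1 → q3 → q3 → q3 → q3 → q3 → q3 → q3 → q3 → q3 → q3 → q3 → q3 → q3 → q3 → q3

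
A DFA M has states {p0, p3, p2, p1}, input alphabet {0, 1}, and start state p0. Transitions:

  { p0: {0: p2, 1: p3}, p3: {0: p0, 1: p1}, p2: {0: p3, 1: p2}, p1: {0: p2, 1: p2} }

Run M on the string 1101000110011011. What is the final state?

start at p0
read '1': p0 → p3
read '1': p3 → p1
read '0': p1 → p2
read '1': p2 → p2
read '0': p2 → p3
read '0': p3 → p0
read '0': p0 → p2
read '1': p2 → p2
read '1': p2 → p2
read '0': p2 → p3
read '0': p3 → p0
read '1': p0 → p3
read '1': p3 → p1
read '0': p1 → p2
read '1': p2 → p2
read '1': p2 → p2

p2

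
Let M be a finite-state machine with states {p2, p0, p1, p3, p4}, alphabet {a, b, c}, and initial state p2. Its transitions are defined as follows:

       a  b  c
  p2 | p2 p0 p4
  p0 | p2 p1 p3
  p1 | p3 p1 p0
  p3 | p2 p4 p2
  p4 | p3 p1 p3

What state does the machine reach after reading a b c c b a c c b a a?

Trace: p2 -a-> p2 -b-> p0 -c-> p3 -c-> p2 -b-> p0 -a-> p2 -c-> p4 -c-> p3 -b-> p4 -a-> p3 -a-> p2

p2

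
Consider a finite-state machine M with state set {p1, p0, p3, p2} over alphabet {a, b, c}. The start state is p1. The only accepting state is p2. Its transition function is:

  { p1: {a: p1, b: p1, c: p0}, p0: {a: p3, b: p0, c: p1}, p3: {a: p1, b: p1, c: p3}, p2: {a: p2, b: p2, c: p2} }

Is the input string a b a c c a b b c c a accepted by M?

No

p1 → p1 → p1 → p1 → p0 → p1 → p1 → p1 → p1 → p0 → p1 → p1
End state p1 is not accepting.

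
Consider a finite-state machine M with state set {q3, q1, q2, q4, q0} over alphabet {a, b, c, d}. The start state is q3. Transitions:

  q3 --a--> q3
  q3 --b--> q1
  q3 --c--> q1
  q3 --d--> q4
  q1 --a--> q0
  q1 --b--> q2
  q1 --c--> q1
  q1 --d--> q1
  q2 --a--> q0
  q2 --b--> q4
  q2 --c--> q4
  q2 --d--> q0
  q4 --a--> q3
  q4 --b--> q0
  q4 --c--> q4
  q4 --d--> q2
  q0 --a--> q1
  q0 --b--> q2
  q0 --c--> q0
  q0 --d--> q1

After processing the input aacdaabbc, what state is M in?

q3 → q3 → q3 → q1 → q1 → q0 → q1 → q2 → q4 → q4

q4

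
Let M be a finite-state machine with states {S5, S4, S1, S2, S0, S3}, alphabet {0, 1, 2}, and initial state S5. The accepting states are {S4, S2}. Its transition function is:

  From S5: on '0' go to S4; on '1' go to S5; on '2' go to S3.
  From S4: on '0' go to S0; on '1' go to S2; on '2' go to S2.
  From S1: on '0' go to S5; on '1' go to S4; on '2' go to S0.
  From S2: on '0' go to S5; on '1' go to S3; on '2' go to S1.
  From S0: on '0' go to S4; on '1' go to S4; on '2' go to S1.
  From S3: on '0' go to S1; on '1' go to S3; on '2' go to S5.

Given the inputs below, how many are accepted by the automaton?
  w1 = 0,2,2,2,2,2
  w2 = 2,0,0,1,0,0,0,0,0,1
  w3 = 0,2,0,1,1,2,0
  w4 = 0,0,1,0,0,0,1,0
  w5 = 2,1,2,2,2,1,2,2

1

w1:
  start at S5
  read '0': S5 → S4
  read '2': S4 → S2
  read '2': S2 → S1
  read '2': S1 → S0
  read '2': S0 → S1
  read '2': S1 → S0
  end S0, rejected
w2:
  start at S5
  read '2': S5 → S3
  read '0': S3 → S1
  read '0': S1 → S5
  read '1': S5 → S5
  read '0': S5 → S4
  read '0': S4 → S0
  read '0': S0 → S4
  read '0': S4 → S0
  read '0': S0 → S4
  read '1': S4 → S2
  end S2, accepted
w3:
  start at S5
  read '0': S5 → S4
  read '2': S4 → S2
  read '0': S2 → S5
  read '1': S5 → S5
  read '1': S5 → S5
  read '2': S5 → S3
  read '0': S3 → S1
  end S1, rejected
w4:
  start at S5
  read '0': S5 → S4
  read '0': S4 → S0
  read '1': S0 → S4
  read '0': S4 → S0
  read '0': S0 → S4
  read '0': S4 → S0
  read '1': S0 → S4
  read '0': S4 → S0
  end S0, rejected
w5:
  start at S5
  read '2': S5 → S3
  read '1': S3 → S3
  read '2': S3 → S5
  read '2': S5 → S3
  read '2': S3 → S5
  read '1': S5 → S5
  read '2': S5 → S3
  read '2': S3 → S5
  end S5, rejected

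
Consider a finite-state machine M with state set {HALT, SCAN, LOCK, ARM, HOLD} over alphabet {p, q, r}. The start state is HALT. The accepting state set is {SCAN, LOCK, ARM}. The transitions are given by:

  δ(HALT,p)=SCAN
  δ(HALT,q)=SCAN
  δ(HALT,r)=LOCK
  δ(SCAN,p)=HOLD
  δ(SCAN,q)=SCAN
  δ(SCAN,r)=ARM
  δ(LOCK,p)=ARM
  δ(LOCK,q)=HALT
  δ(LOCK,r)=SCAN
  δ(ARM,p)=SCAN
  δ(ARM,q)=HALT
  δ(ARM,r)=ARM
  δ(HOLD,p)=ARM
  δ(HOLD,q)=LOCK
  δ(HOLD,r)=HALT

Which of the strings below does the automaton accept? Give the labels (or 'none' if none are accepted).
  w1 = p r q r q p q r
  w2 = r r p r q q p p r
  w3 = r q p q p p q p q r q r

w1, w2, w3

w1: Trace: HALT -p-> SCAN -r-> ARM -q-> HALT -r-> LOCK -q-> HALT -p-> SCAN -q-> SCAN -r-> ARM  → end ARM, accepted
w2: Trace: HALT -r-> LOCK -r-> SCAN -p-> HOLD -r-> HALT -q-> SCAN -q-> SCAN -p-> HOLD -p-> ARM -r-> ARM  → end ARM, accepted
w3: Trace: HALT -r-> LOCK -q-> HALT -p-> SCAN -q-> SCAN -p-> HOLD -p-> ARM -q-> HALT -p-> SCAN -q-> SCAN -r-> ARM -q-> HALT -r-> LOCK  → end LOCK, accepted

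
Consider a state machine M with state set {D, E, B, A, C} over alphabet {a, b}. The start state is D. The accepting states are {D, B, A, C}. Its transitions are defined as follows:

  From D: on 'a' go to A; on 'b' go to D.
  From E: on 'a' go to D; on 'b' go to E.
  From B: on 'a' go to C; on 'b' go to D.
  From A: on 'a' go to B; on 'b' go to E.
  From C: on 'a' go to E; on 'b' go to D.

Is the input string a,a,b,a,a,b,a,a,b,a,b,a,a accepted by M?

D → A → B → D → A → B → D → A → B → D → A → E → D → A
End state A is accepting.

Yes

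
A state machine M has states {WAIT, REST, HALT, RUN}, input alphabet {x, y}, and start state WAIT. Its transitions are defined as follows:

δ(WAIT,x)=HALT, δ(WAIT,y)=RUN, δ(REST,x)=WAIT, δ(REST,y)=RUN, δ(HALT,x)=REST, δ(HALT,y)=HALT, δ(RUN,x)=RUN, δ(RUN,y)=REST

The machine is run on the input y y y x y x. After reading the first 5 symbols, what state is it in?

start at WAIT
read 'y': WAIT → RUN
read 'y': RUN → REST
read 'y': REST → RUN
read 'x': RUN → RUN
read 'y': RUN → REST
After 5 symbols: REST.

REST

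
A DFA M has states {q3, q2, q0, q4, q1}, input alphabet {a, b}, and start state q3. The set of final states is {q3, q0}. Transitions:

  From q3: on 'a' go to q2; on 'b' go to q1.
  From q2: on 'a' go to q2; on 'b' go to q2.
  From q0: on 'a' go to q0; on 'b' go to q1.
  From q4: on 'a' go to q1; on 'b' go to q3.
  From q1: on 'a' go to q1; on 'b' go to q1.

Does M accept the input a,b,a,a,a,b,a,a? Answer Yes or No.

start at q3
read 'a': q3 → q2
read 'b': q2 → q2
read 'a': q2 → q2
read 'a': q2 → q2
read 'a': q2 → q2
read 'b': q2 → q2
read 'a': q2 → q2
read 'a': q2 → q2
End state q2 is not accepting.

No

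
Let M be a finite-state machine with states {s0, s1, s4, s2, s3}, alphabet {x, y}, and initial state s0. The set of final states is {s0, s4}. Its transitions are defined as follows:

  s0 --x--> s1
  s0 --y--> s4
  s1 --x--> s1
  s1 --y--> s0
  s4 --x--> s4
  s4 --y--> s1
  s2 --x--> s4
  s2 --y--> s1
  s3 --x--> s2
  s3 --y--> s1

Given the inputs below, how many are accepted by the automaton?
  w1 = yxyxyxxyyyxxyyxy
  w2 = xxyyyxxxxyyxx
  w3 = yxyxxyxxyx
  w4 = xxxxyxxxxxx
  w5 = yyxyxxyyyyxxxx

w1: Trace: s0 -y-> s4 -x-> s4 -y-> s1 -x-> s1 -y-> s0 -x-> s1 -x-> s1 -y-> s0 -y-> s4 -y-> s1 -x-> s1 -x-> s1 -y-> s0 -y-> s4 -x-> s4 -y-> s1  → end s1, rejected
w2: Trace: s0 -x-> s1 -x-> s1 -y-> s0 -y-> s4 -y-> s1 -x-> s1 -x-> s1 -x-> s1 -x-> s1 -y-> s0 -y-> s4 -x-> s4 -x-> s4  → end s4, accepted
w3: Trace: s0 -y-> s4 -x-> s4 -y-> s1 -x-> s1 -x-> s1 -y-> s0 -x-> s1 -x-> s1 -y-> s0 -x-> s1  → end s1, rejected
w4: Trace: s0 -x-> s1 -x-> s1 -x-> s1 -x-> s1 -y-> s0 -x-> s1 -x-> s1 -x-> s1 -x-> s1 -x-> s1 -x-> s1  → end s1, rejected
w5: Trace: s0 -y-> s4 -y-> s1 -x-> s1 -y-> s0 -x-> s1 -x-> s1 -y-> s0 -y-> s4 -y-> s1 -y-> s0 -x-> s1 -x-> s1 -x-> s1 -x-> s1  → end s1, rejected

1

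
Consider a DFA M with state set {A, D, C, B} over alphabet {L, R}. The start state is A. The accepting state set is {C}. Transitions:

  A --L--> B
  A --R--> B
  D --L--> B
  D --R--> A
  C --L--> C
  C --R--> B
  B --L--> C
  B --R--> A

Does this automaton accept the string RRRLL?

Yes

start at A
read 'R': A → B
read 'R': B → A
read 'R': A → B
read 'L': B → C
read 'L': C → C
End state C is accepting.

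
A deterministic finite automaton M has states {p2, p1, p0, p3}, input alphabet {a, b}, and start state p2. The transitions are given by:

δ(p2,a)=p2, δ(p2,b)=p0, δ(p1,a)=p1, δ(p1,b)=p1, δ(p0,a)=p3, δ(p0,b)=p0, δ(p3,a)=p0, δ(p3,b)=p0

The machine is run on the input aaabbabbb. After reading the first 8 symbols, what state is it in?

start at p2
read 'a': p2 → p2
read 'a': p2 → p2
read 'a': p2 → p2
read 'b': p2 → p0
read 'b': p0 → p0
read 'a': p0 → p3
read 'b': p3 → p0
read 'b': p0 → p0
After 8 symbols: p0.

p0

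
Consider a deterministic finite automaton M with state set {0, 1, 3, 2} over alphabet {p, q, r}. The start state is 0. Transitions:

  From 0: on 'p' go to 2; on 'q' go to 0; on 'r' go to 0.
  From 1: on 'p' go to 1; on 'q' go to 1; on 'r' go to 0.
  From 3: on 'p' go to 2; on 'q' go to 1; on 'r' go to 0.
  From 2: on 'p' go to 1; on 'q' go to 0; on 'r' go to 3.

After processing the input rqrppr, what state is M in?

0

Trace: 0 -r-> 0 -q-> 0 -r-> 0 -p-> 2 -p-> 1 -r-> 0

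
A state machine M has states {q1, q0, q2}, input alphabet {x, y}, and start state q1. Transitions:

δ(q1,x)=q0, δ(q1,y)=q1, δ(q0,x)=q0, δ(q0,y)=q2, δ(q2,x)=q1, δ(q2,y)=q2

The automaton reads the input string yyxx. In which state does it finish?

q1 → q1 → q1 → q0 → q0

q0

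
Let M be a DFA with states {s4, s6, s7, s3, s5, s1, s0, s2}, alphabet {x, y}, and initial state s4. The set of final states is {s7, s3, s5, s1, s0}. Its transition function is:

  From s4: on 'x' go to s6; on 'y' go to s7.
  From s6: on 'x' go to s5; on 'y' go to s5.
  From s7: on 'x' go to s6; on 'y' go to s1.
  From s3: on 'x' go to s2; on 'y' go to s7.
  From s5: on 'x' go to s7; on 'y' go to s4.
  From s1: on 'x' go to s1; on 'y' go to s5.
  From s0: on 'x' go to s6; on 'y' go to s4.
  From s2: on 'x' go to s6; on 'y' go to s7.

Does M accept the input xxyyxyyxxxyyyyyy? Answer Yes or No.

start at s4
read 'x': s4 → s6
read 'x': s6 → s5
read 'y': s5 → s4
read 'y': s4 → s7
read 'x': s7 → s6
read 'y': s6 → s5
read 'y': s5 → s4
read 'x': s4 → s6
read 'x': s6 → s5
read 'x': s5 → s7
read 'y': s7 → s1
read 'y': s1 → s5
read 'y': s5 → s4
read 'y': s4 → s7
read 'y': s7 → s1
read 'y': s1 → s5
End state s5 is accepting.

Yes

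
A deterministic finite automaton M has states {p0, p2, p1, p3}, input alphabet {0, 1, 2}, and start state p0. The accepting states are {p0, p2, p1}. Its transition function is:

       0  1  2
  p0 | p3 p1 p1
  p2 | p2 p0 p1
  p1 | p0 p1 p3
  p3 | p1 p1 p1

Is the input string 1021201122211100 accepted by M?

Trace: p0 -1-> p1 -0-> p0 -2-> p1 -1-> p1 -2-> p3 -0-> p1 -1-> p1 -1-> p1 -2-> p3 -2-> p1 -2-> p3 -1-> p1 -1-> p1 -1-> p1 -0-> p0 -0-> p3
End state p3 is not accepting.

No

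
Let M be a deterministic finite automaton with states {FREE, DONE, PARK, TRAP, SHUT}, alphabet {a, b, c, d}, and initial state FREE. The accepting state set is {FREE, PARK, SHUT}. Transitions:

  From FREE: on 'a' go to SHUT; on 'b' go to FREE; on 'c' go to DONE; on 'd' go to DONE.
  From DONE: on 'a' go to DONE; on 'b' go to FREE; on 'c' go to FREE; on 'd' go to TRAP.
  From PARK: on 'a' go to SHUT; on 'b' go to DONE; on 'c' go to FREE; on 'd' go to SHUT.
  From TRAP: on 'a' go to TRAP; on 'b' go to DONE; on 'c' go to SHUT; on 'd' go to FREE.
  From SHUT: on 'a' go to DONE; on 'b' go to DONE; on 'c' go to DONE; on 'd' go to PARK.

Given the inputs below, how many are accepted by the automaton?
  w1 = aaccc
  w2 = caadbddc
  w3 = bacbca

w1:
  start at FREE
  read 'a': FREE → SHUT
  read 'a': SHUT → DONE
  read 'c': DONE → FREE
  read 'c': FREE → DONE
  read 'c': DONE → FREE
  end FREE, accepted
w2:
  start at FREE
  read 'c': FREE → DONE
  read 'a': DONE → DONE
  read 'a': DONE → DONE
  read 'd': DONE → TRAP
  read 'b': TRAP → DONE
  read 'd': DONE → TRAP
  read 'd': TRAP → FREE
  read 'c': FREE → DONE
  end DONE, rejected
w3:
  start at FREE
  read 'b': FREE → FREE
  read 'a': FREE → SHUT
  read 'c': SHUT → DONE
  read 'b': DONE → FREE
  read 'c': FREE → DONE
  read 'a': DONE → DONE
  end DONE, rejected

1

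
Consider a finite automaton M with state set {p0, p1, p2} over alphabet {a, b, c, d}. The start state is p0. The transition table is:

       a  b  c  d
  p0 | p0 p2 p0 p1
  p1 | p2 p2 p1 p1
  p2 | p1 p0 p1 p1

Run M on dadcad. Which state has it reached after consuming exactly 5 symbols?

start at p0
read 'd': p0 → p1
read 'a': p1 → p2
read 'd': p2 → p1
read 'c': p1 → p1
read 'a': p1 → p2
After 5 symbols: p2.

p2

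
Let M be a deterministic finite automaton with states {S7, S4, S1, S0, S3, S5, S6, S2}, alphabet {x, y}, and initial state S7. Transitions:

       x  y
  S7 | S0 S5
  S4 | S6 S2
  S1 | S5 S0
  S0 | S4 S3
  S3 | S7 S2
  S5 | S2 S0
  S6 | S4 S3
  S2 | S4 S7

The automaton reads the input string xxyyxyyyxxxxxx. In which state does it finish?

S4

Trace: S7 -x-> S0 -x-> S4 -y-> S2 -y-> S7 -x-> S0 -y-> S3 -y-> S2 -y-> S7 -x-> S0 -x-> S4 -x-> S6 -x-> S4 -x-> S6 -x-> S4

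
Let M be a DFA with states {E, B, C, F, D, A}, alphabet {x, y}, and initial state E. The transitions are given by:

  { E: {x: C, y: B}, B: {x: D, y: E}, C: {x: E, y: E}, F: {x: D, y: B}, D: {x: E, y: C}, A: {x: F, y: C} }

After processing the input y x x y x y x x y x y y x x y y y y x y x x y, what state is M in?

E → B → D → E → B → D → C → E → C → E → C → E → B → D → E → B → E → B → E → C → E → C → E → B

B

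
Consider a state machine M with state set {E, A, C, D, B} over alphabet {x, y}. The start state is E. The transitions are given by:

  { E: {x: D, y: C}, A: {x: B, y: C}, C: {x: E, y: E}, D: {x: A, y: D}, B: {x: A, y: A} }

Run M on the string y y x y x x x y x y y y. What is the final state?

C

Trace: E -y-> C -y-> E -x-> D -y-> D -x-> A -x-> B -x-> A -y-> C -x-> E -y-> C -y-> E -y-> C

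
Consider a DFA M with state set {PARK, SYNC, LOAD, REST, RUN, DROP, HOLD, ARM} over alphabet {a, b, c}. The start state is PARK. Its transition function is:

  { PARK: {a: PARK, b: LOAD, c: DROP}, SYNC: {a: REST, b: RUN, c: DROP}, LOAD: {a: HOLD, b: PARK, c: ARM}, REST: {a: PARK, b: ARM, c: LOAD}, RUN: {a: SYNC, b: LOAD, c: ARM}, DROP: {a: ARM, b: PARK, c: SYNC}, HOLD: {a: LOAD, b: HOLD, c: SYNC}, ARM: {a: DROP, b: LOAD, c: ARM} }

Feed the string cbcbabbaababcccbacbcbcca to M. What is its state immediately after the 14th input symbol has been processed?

start at PARK
read 'c': PARK → DROP
read 'b': DROP → PARK
read 'c': PARK → DROP
read 'b': DROP → PARK
read 'a': PARK → PARK
read 'b': PARK → LOAD
read 'b': LOAD → PARK
read 'a': PARK → PARK
read 'a': PARK → PARK
read 'b': PARK → LOAD
read 'a': LOAD → HOLD
read 'b': HOLD → HOLD
read 'c': HOLD → SYNC
read 'c': SYNC → DROP
After 14 symbols: DROP.

DROP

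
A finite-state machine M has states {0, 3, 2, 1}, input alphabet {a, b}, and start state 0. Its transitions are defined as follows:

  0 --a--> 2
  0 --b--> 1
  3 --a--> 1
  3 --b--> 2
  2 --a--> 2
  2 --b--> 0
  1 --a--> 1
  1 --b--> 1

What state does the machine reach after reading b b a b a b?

1

0 → 1 → 1 → 1 → 1 → 1 → 1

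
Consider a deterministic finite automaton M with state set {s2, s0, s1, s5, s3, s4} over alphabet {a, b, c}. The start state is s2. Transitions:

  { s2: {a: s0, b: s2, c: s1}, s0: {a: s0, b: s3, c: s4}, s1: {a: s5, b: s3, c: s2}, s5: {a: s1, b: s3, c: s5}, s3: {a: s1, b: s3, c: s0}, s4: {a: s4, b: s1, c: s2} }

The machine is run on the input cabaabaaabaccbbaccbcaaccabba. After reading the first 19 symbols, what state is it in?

s3

start at s2
read 'c': s2 → s1
read 'a': s1 → s5
read 'b': s5 → s3
read 'a': s3 → s1
read 'a': s1 → s5
read 'b': s5 → s3
read 'a': s3 → s1
read 'a': s1 → s5
read 'a': s5 → s1
read 'b': s1 → s3
read 'a': s3 → s1
read 'c': s1 → s2
read 'c': s2 → s1
read 'b': s1 → s3
read 'b': s3 → s3
read 'a': s3 → s1
read 'c': s1 → s2
read 'c': s2 → s1
read 'b': s1 → s3
After 19 symbols: s3.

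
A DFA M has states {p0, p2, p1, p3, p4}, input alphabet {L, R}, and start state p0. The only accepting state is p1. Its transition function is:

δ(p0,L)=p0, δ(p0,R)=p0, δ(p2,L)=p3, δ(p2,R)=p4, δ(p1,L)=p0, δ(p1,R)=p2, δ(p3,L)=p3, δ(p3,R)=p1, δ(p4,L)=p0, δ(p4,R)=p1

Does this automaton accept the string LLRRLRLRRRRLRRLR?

No

start at p0
read 'L': p0 → p0
read 'L': p0 → p0
read 'R': p0 → p0
read 'R': p0 → p0
read 'L': p0 → p0
read 'R': p0 → p0
read 'L': p0 → p0
read 'R': p0 → p0
read 'R': p0 → p0
read 'R': p0 → p0
read 'R': p0 → p0
read 'L': p0 → p0
read 'R': p0 → p0
read 'R': p0 → p0
read 'L': p0 → p0
read 'R': p0 → p0
End state p0 is not accepting.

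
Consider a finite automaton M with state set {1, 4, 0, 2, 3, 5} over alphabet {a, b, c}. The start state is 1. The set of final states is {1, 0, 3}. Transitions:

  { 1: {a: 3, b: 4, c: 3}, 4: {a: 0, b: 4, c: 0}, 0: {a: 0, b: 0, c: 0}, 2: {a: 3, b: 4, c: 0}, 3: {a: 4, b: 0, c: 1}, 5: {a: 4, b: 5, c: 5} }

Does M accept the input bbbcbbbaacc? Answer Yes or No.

Yes

1 → 4 → 4 → 4 → 0 → 0 → 0 → 0 → 0 → 0 → 0 → 0
End state 0 is accepting.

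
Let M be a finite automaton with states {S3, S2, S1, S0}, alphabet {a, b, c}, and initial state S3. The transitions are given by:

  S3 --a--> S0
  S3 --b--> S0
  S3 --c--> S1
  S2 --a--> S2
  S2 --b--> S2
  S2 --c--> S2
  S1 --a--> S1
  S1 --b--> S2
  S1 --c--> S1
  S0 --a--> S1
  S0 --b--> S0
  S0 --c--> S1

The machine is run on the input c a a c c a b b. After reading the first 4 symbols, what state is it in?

S1

start at S3
read 'c': S3 → S1
read 'a': S1 → S1
read 'a': S1 → S1
read 'c': S1 → S1
After 4 symbols: S1.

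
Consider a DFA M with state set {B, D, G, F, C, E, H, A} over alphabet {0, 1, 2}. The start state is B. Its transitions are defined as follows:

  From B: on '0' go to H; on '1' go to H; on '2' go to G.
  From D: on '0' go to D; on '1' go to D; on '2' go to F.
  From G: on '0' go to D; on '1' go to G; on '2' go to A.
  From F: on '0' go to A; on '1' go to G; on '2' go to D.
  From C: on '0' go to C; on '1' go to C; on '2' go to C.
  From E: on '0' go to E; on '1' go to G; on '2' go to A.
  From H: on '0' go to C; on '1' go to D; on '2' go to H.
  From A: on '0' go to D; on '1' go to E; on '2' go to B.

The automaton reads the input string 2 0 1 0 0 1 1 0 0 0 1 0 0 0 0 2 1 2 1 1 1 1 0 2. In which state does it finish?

start at B
read '2': B → G
read '0': G → D
read '1': D → D
read '0': D → D
read '0': D → D
read '1': D → D
read '1': D → D
read '0': D → D
read '0': D → D
read '0': D → D
read '1': D → D
read '0': D → D
read '0': D → D
read '0': D → D
read '0': D → D
read '2': D → F
read '1': F → G
read '2': G → A
read '1': A → E
read '1': E → G
read '1': G → G
read '1': G → G
read '0': G → D
read '2': D → F

F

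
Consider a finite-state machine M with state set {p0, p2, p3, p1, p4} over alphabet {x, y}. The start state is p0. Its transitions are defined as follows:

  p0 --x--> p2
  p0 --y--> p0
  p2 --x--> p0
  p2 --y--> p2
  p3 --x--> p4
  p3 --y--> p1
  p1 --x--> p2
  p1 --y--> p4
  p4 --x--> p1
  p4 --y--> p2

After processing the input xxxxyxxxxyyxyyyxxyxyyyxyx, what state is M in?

start at p0
read 'x': p0 → p2
read 'x': p2 → p0
read 'x': p0 → p2
read 'x': p2 → p0
read 'y': p0 → p0
read 'x': p0 → p2
read 'x': p2 → p0
read 'x': p0 → p2
read 'x': p2 → p0
read 'y': p0 → p0
read 'y': p0 → p0
read 'x': p0 → p2
read 'y': p2 → p2
read 'y': p2 → p2
read 'y': p2 → p2
read 'x': p2 → p0
read 'x': p0 → p2
read 'y': p2 → p2
read 'x': p2 → p0
read 'y': p0 → p0
read 'y': p0 → p0
read 'y': p0 → p0
read 'x': p0 → p2
read 'y': p2 → p2
read 'x': p2 → p0

p0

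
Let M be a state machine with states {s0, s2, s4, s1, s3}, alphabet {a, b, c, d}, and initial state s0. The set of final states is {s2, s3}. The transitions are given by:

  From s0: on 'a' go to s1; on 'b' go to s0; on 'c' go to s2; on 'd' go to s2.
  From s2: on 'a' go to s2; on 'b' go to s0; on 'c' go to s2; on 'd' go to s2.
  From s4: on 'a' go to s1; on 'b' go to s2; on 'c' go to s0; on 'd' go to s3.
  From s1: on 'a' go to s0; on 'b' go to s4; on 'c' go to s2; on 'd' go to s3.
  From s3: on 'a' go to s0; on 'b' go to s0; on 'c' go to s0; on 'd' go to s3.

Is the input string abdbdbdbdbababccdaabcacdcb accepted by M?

Trace: s0 -a-> s1 -b-> s4 -d-> s3 -b-> s0 -d-> s2 -b-> s0 -d-> s2 -b-> s0 -d-> s2 -b-> s0 -a-> s1 -b-> s4 -a-> s1 -b-> s4 -c-> s0 -c-> s2 -d-> s2 -a-> s2 -a-> s2 -b-> s0 -c-> s2 -a-> s2 -c-> s2 -d-> s2 -c-> s2 -b-> s0
End state s0 is not accepting.

No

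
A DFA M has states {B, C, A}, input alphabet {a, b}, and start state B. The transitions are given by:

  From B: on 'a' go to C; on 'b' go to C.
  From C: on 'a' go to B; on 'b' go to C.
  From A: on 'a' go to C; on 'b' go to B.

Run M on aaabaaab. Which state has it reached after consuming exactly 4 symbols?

C

start at B
read 'a': B → C
read 'a': C → B
read 'a': B → C
read 'b': C → C
After 4 symbols: C.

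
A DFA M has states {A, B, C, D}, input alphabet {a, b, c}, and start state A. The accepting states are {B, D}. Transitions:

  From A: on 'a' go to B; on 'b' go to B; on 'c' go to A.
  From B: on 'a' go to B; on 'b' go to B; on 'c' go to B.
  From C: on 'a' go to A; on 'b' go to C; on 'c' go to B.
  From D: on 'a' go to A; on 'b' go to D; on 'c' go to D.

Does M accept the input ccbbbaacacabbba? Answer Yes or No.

Yes

Trace: A -c-> A -c-> A -b-> B -b-> B -b-> B -a-> B -a-> B -c-> B -a-> B -c-> B -a-> B -b-> B -b-> B -b-> B -a-> B
End state B is accepting.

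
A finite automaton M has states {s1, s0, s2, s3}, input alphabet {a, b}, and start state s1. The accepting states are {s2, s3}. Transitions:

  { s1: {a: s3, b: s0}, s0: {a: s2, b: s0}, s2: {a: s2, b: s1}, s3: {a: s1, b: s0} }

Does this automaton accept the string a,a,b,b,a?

Yes

Trace: s1 -a-> s3 -a-> s1 -b-> s0 -b-> s0 -a-> s2
End state s2 is accepting.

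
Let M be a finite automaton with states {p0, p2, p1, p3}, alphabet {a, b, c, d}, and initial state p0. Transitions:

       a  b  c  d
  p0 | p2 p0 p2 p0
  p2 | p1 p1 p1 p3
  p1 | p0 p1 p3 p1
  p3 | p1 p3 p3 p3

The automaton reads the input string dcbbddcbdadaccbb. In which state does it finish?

p1

start at p0
read 'd': p0 → p0
read 'c': p0 → p2
read 'b': p2 → p1
read 'b': p1 → p1
read 'd': p1 → p1
read 'd': p1 → p1
read 'c': p1 → p3
read 'b': p3 → p3
read 'd': p3 → p3
read 'a': p3 → p1
read 'd': p1 → p1
read 'a': p1 → p0
read 'c': p0 → p2
read 'c': p2 → p1
read 'b': p1 → p1
read 'b': p1 → p1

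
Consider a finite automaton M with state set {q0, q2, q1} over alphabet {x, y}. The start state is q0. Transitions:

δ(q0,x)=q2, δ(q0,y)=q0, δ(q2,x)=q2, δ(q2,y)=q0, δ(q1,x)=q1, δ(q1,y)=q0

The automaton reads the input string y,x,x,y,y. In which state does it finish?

q0 → q0 → q2 → q2 → q0 → q0

q0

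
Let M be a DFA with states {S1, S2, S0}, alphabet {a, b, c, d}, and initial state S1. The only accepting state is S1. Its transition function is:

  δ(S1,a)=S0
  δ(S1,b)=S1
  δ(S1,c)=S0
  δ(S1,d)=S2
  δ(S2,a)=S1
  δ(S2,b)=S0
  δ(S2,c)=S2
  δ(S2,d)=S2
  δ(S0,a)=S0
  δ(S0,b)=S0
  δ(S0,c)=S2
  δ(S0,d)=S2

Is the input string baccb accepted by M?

start at S1
read 'b': S1 → S1
read 'a': S1 → S0
read 'c': S0 → S2
read 'c': S2 → S2
read 'b': S2 → S0
End state S0 is not accepting.

No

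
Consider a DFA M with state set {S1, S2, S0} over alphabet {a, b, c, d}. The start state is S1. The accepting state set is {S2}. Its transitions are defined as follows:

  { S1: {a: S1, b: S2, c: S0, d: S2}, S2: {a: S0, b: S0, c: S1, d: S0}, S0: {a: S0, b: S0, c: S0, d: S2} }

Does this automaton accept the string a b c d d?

No

start at S1
read 'a': S1 → S1
read 'b': S1 → S2
read 'c': S2 → S1
read 'd': S1 → S2
read 'd': S2 → S0
End state S0 is not accepting.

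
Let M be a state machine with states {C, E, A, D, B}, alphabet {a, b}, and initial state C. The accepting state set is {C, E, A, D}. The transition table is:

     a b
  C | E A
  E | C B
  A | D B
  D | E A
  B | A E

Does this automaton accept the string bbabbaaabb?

C → A → B → A → B → E → C → E → C → A → B
End state B is not accepting.

No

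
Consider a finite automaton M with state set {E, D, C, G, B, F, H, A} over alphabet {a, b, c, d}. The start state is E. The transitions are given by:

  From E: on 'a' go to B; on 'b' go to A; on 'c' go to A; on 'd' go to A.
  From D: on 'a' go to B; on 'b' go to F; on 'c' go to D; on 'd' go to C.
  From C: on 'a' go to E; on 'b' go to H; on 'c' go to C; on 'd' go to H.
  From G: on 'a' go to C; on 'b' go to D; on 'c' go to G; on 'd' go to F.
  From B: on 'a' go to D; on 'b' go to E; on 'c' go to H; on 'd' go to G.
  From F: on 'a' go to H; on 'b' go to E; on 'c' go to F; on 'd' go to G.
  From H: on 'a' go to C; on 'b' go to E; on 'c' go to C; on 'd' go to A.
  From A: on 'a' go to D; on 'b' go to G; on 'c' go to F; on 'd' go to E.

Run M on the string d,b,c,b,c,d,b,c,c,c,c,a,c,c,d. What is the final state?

G

Trace: E -d-> A -b-> G -c-> G -b-> D -c-> D -d-> C -b-> H -c-> C -c-> C -c-> C -c-> C -a-> E -c-> A -c-> F -d-> G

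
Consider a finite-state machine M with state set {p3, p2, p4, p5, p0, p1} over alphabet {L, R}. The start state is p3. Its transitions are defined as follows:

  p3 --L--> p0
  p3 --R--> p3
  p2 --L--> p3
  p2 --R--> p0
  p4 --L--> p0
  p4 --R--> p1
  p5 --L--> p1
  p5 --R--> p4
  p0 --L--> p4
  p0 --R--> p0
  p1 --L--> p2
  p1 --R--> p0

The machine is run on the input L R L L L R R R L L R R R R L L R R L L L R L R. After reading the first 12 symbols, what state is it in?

Trace: p3 -L-> p0 -R-> p0 -L-> p4 -L-> p0 -L-> p4 -R-> p1 -R-> p0 -R-> p0 -L-> p4 -L-> p0 -R-> p0 -R-> p0
After 12 symbols: p0.

p0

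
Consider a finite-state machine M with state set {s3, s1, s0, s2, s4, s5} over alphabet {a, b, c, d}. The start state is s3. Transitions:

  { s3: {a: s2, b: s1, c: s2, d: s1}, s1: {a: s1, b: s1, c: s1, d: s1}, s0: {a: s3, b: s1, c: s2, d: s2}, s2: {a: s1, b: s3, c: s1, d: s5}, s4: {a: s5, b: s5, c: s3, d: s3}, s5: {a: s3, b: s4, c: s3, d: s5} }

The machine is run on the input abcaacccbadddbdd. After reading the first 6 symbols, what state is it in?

s1

start at s3
read 'a': s3 → s2
read 'b': s2 → s3
read 'c': s3 → s2
read 'a': s2 → s1
read 'a': s1 → s1
read 'c': s1 → s1
After 6 symbols: s1.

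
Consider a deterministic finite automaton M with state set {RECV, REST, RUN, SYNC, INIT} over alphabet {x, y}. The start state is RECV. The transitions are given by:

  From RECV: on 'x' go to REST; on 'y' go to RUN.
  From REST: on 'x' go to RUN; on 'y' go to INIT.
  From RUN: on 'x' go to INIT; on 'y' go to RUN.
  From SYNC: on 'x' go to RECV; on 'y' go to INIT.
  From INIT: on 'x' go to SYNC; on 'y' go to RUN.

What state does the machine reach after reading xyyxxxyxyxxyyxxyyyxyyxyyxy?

RUN

Trace: RECV -x-> REST -y-> INIT -y-> RUN -x-> INIT -x-> SYNC -x-> RECV -y-> RUN -x-> INIT -y-> RUN -x-> INIT -x-> SYNC -y-> INIT -y-> RUN -x-> INIT -x-> SYNC -y-> INIT -y-> RUN -y-> RUN -x-> INIT -y-> RUN -y-> RUN -x-> INIT -y-> RUN -y-> RUN -x-> INIT -y-> RUN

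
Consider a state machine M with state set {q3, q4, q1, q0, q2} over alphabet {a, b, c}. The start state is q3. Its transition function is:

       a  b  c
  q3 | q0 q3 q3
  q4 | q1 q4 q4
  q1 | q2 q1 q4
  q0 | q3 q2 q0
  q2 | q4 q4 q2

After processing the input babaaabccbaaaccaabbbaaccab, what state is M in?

q4

q3 → q3 → q0 → q2 → q4 → q1 → q2 → q4 → q4 → q4 → q4 → q1 → q2 → q4 → q4 → q4 → q1 → q2 → q4 → q4 → q4 → q1 → q2 → q2 → q2 → q4 → q4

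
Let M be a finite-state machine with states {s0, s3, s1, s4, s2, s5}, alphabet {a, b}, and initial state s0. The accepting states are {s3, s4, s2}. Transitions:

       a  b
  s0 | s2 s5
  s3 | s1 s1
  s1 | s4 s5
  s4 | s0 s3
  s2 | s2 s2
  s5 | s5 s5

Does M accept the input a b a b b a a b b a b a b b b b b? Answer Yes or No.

Yes

start at s0
read 'a': s0 → s2
read 'b': s2 → s2
read 'a': s2 → s2
read 'b': s2 → s2
read 'b': s2 → s2
read 'a': s2 → s2
read 'a': s2 → s2
read 'b': s2 → s2
read 'b': s2 → s2
read 'a': s2 → s2
read 'b': s2 → s2
read 'a': s2 → s2
read 'b': s2 → s2
read 'b': s2 → s2
read 'b': s2 → s2
read 'b': s2 → s2
read 'b': s2 → s2
End state s2 is accepting.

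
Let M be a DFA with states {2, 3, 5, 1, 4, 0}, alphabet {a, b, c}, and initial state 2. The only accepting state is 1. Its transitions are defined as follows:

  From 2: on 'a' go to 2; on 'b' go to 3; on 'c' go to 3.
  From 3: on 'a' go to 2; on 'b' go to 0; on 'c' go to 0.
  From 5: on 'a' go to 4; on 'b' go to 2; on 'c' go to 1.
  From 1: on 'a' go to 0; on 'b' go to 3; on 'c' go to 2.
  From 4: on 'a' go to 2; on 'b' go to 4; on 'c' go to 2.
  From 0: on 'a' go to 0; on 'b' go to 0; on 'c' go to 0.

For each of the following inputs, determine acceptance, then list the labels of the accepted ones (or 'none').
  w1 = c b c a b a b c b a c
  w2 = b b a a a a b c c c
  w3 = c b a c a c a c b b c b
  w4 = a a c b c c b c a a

none

w1: 2 → 3 → 0 → 0 → 0 → 0 → 0 → 0 → 0 → 0 → 0 → 0  → end 0, rejected
w2: 2 → 3 → 0 → 0 → 0 → 0 → 0 → 0 → 0 → 0 → 0  → end 0, rejected
w3: 2 → 3 → 0 → 0 → 0 → 0 → 0 → 0 → 0 → 0 → 0 → 0 → 0  → end 0, rejected
w4: 2 → 2 → 2 → 3 → 0 → 0 → 0 → 0 → 0 → 0 → 0  → end 0, rejected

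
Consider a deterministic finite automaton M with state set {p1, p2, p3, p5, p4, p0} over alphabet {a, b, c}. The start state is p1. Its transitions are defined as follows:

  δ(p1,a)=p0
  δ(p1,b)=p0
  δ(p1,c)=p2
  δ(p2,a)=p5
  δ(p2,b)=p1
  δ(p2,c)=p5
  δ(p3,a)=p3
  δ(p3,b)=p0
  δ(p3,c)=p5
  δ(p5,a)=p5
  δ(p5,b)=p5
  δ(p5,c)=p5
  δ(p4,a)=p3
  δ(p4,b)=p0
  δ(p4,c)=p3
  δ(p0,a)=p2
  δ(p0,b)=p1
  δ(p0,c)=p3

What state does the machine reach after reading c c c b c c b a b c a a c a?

p1 → p2 → p5 → p5 → p5 → p5 → p5 → p5 → p5 → p5 → p5 → p5 → p5 → p5 → p5

p5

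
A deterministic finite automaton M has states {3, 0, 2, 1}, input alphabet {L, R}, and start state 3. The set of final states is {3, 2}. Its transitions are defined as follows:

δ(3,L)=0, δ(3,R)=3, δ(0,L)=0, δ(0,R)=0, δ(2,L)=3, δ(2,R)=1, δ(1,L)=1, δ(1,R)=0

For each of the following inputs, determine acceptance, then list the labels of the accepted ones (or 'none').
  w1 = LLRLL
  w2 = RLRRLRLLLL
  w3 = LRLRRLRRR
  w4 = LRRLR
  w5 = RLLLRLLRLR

w1:
  start at 3
  read 'L': 3 → 0
  read 'L': 0 → 0
  read 'R': 0 → 0
  read 'L': 0 → 0
  read 'L': 0 → 0
  end 0, rejected
w2:
  start at 3
  read 'R': 3 → 3
  read 'L': 3 → 0
  read 'R': 0 → 0
  read 'R': 0 → 0
  read 'L': 0 → 0
  read 'R': 0 → 0
  read 'L': 0 → 0
  read 'L': 0 → 0
  read 'L': 0 → 0
  read 'L': 0 → 0
  end 0, rejected
w3:
  start at 3
  read 'L': 3 → 0
  read 'R': 0 → 0
  read 'L': 0 → 0
  read 'R': 0 → 0
  read 'R': 0 → 0
  read 'L': 0 → 0
  read 'R': 0 → 0
  read 'R': 0 → 0
  read 'R': 0 → 0
  end 0, rejected
w4:
  start at 3
  read 'L': 3 → 0
  read 'R': 0 → 0
  read 'R': 0 → 0
  read 'L': 0 → 0
  read 'R': 0 → 0
  end 0, rejected
w5:
  start at 3
  read 'R': 3 → 3
  read 'L': 3 → 0
  read 'L': 0 → 0
  read 'L': 0 → 0
  read 'R': 0 → 0
  read 'L': 0 → 0
  read 'L': 0 → 0
  read 'R': 0 → 0
  read 'L': 0 → 0
  read 'R': 0 → 0
  end 0, rejected

none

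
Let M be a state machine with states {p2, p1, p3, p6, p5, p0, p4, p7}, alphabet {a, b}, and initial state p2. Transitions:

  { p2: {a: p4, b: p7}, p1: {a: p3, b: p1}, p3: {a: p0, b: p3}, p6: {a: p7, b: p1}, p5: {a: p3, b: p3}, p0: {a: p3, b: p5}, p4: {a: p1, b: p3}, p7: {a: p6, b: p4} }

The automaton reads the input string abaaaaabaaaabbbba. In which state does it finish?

p0

start at p2
read 'a': p2 → p4
read 'b': p4 → p3
read 'a': p3 → p0
read 'a': p0 → p3
read 'a': p3 → p0
read 'a': p0 → p3
read 'a': p3 → p0
read 'b': p0 → p5
read 'a': p5 → p3
read 'a': p3 → p0
read 'a': p0 → p3
read 'a': p3 → p0
read 'b': p0 → p5
read 'b': p5 → p3
read 'b': p3 → p3
read 'b': p3 → p3
read 'a': p3 → p0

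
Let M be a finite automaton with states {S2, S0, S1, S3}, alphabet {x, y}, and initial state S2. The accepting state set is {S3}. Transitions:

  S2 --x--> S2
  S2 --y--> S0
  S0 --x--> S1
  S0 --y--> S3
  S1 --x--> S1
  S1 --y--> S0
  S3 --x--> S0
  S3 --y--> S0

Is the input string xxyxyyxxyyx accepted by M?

No

Trace: S2 -x-> S2 -x-> S2 -y-> S0 -x-> S1 -y-> S0 -y-> S3 -x-> S0 -x-> S1 -y-> S0 -y-> S3 -x-> S0
End state S0 is not accepting.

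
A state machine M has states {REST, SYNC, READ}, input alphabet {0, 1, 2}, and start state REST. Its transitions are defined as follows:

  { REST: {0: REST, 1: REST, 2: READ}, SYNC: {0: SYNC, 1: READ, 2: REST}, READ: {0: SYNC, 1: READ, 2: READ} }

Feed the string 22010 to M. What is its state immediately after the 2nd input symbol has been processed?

READ

Trace: REST -2-> READ -2-> READ
After 2 symbols: READ.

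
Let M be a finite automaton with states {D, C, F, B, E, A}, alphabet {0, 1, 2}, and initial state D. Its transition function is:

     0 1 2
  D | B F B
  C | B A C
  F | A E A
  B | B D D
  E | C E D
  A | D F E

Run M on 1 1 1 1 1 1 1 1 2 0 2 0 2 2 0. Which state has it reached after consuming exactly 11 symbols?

Trace: D -1-> F -1-> E -1-> E -1-> E -1-> E -1-> E -1-> E -1-> E -2-> D -0-> B -2-> D
After 11 symbols: D.

D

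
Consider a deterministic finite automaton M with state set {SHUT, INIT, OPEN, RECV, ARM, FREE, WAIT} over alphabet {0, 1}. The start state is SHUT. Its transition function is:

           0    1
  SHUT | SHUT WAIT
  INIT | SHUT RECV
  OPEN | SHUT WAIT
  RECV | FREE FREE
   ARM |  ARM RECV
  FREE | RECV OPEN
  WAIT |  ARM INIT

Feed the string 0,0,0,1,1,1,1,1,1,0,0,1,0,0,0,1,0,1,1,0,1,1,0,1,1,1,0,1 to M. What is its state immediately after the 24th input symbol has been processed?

Trace: SHUT -0-> SHUT -0-> SHUT -0-> SHUT -1-> WAIT -1-> INIT -1-> RECV -1-> FREE -1-> OPEN -1-> WAIT -0-> ARM -0-> ARM -1-> RECV -0-> FREE -0-> RECV -0-> FREE -1-> OPEN -0-> SHUT -1-> WAIT -1-> INIT -0-> SHUT -1-> WAIT -1-> INIT -0-> SHUT -1-> WAIT
After 24 symbols: WAIT.

WAIT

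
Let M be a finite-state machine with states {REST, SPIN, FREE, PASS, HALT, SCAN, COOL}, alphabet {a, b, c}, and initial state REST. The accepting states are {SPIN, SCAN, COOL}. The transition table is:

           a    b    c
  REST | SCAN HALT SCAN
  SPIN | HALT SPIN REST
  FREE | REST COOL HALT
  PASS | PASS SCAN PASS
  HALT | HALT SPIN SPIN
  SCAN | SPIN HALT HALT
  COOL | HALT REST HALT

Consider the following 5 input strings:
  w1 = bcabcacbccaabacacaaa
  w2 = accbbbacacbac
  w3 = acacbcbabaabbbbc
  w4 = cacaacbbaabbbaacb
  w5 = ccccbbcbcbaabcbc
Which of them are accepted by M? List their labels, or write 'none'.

w1: REST → HALT → SPIN → HALT → SPIN → REST → SCAN → HALT → SPIN → REST → SCAN → SPIN → HALT → SPIN → HALT → SPIN → HALT → SPIN → HALT → HALT → HALT  → end HALT, rejected
w2: REST → SCAN → HALT → SPIN → SPIN → SPIN → SPIN → HALT → SPIN → HALT → SPIN → SPIN → HALT → SPIN  → end SPIN, accepted
w3: REST → SCAN → HALT → HALT → SPIN → SPIN → REST → HALT → HALT → SPIN → HALT → HALT → SPIN → SPIN → SPIN → SPIN → REST  → end REST, rejected
w4: REST → SCAN → SPIN → REST → SCAN → SPIN → REST → HALT → SPIN → HALT → HALT → SPIN → SPIN → SPIN → HALT → HALT → SPIN → SPIN  → end SPIN, accepted
w5: REST → SCAN → HALT → SPIN → REST → HALT → SPIN → REST → HALT → SPIN → SPIN → HALT → HALT → SPIN → REST → HALT → SPIN  → end SPIN, accepted

w2, w4, w5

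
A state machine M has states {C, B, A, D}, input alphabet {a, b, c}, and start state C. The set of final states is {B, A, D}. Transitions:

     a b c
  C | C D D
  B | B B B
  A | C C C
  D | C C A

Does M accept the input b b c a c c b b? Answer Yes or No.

C → D → C → D → C → D → A → C → D
End state D is accepting.

Yes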